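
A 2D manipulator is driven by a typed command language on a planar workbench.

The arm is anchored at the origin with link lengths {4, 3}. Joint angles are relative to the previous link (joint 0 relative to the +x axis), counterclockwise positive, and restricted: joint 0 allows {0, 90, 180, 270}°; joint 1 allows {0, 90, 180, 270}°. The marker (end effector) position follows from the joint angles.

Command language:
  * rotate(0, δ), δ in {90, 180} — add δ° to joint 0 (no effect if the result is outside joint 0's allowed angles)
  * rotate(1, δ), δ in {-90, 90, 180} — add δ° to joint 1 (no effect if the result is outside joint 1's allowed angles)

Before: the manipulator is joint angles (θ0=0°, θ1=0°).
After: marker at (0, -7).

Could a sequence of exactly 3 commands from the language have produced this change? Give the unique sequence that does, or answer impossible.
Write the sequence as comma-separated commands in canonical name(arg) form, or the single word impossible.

rotate(0, 90), rotate(0, 90), rotate(0, 90)

start: joint angles (θ0=0°, θ1=0°)
step 1 (rotate(0, 90)): joint angles (θ0=90°, θ1=0°)
step 2 (rotate(0, 90)): joint angles (θ0=180°, θ1=0°)
step 3 (rotate(0, 90)): joint angles (θ0=270°, θ1=0°)
uniquely the one of 125 3-step routes that fits.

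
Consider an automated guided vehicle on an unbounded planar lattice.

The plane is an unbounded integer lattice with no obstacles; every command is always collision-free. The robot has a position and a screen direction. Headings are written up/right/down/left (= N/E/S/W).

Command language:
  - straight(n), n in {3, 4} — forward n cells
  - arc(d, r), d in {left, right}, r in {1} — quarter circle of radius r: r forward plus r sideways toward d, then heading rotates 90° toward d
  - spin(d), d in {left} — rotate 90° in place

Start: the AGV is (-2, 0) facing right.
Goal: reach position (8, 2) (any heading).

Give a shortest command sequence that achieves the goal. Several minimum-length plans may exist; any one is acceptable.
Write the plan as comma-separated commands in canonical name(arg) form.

arc(left, 1), arc(right, 1), straight(4), straight(4)

start: (-2, 0) facing right
t=1 arc(left, 1) ⇒ (-1, 1) facing up
t=2 arc(right, 1) ⇒ (0, 2) facing right
t=3 straight(4) ⇒ (4, 2) facing right
t=4 straight(4) ⇒ (8, 2) facing right
shorter routes all fall short; 4 is best.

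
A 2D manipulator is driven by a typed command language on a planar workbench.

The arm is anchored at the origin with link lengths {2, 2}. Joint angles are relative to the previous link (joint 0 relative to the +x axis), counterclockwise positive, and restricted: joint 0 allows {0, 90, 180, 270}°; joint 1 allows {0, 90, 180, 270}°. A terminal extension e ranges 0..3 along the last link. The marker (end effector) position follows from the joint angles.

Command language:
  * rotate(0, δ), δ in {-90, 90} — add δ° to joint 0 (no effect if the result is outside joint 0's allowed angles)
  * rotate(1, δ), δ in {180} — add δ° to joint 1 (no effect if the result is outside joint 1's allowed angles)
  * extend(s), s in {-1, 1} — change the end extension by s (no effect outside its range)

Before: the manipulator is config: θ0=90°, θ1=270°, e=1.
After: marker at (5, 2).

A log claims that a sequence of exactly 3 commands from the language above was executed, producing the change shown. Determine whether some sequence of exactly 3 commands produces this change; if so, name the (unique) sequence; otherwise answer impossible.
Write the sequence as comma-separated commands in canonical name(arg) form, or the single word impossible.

extend(1), extend(1), extend(1)

begin: config: θ0=90°, θ1=270°, e=1
[1] after extend(1): config: θ0=90°, θ1=270°, e=2
[2] after extend(1): config: θ0=90°, θ1=270°, e=3
[3] after extend(1): config: θ0=90°, θ1=270°, e=3
uniquely the one of 125 3-step routes that fits.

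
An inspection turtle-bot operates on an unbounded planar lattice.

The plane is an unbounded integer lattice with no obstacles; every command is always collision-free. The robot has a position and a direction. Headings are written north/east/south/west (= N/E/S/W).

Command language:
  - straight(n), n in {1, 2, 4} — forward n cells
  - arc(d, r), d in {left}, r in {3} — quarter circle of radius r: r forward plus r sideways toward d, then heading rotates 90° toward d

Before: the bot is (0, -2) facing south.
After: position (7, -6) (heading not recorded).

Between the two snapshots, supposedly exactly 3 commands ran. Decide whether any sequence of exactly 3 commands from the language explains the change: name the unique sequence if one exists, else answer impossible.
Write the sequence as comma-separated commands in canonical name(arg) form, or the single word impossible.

key: running straight(4) before straight(1) would end elsewhere — order is forced
from: (0, -2) facing south
[1] after straight(1): (0, -3) facing south
[2] after arc(left, 3): (3, -6) facing east
[3] after straight(4): (7, -6) facing east
all 64 alternatives checked — unique.

straight(1), arc(left, 3), straight(4)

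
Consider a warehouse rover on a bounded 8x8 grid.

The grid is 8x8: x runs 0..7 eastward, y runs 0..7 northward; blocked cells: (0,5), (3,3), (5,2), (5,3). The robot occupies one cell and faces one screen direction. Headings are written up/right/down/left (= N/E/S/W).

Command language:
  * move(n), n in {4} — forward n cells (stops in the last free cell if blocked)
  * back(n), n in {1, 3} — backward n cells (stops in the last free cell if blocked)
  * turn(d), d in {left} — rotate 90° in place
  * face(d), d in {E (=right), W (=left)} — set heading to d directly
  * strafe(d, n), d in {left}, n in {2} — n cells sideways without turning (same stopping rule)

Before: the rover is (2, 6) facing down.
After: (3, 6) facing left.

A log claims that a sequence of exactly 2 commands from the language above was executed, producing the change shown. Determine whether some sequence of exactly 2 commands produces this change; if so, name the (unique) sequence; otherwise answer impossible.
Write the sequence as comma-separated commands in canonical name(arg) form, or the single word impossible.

key: position moved to (3,6) AND the heading swung to W — translation plus rotation needed
begin: (2, 6) facing down
t=1 face(W) ⇒ (2, 6) facing left
t=2 back(1) ⇒ (3, 6) facing left
all 49 alternatives checked — unique.

face(W), back(1)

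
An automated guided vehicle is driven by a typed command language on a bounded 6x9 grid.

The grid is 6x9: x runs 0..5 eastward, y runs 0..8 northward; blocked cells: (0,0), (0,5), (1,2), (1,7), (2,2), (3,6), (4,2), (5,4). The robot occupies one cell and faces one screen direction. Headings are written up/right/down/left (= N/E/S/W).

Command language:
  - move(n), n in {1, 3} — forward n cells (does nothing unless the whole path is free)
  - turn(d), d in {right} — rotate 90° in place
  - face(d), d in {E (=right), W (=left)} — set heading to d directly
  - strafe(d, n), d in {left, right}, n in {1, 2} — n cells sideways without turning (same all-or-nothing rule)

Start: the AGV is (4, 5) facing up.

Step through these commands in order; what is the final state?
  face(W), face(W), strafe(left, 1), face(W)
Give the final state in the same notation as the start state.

start: (4, 5) facing up
[1] after face(W): (4, 5) facing left
[2] after face(W): (4, 5) facing left
[3] after strafe(left, 1): (4, 4) facing left
[4] after face(W): (4, 4) facing left

(4, 4) facing left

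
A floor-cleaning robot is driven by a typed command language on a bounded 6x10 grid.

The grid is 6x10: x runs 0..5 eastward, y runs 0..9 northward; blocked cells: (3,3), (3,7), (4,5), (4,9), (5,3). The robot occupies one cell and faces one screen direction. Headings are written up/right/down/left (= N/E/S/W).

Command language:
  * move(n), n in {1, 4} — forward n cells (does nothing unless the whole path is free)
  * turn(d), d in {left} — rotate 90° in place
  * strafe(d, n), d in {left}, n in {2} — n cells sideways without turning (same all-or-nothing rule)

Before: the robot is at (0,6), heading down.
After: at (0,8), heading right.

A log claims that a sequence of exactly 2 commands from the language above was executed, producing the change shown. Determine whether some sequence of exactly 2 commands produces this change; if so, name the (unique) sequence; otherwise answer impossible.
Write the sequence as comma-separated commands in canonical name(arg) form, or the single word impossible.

turn(left), strafe(left, 2)

key: running strafe(left, 2) before turn(left) would end elsewhere — order is forced
t0: at (0,6), heading down
t=1 turn(left) ⇒ at (0,6), heading right
t=2 strafe(left, 2) ⇒ at (0,8), heading right
no other 2-command option fits: unique.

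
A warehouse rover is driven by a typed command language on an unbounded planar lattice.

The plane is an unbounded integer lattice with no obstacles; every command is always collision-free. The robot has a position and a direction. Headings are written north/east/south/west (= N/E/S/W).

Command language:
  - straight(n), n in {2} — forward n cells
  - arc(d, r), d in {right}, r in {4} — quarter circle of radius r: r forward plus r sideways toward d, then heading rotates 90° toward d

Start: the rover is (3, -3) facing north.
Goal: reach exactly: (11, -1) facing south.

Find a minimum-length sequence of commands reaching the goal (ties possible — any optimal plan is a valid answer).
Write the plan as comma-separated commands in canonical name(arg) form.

straight(2), arc(right, 4), arc(right, 4)

start: (3, -3) facing north
1. straight(2) → (3, -1) facing north
2. arc(right, 4) → (7, 3) facing east
3. arc(right, 4) → (11, -1) facing south
nothing shorter than 3 reaches the goal.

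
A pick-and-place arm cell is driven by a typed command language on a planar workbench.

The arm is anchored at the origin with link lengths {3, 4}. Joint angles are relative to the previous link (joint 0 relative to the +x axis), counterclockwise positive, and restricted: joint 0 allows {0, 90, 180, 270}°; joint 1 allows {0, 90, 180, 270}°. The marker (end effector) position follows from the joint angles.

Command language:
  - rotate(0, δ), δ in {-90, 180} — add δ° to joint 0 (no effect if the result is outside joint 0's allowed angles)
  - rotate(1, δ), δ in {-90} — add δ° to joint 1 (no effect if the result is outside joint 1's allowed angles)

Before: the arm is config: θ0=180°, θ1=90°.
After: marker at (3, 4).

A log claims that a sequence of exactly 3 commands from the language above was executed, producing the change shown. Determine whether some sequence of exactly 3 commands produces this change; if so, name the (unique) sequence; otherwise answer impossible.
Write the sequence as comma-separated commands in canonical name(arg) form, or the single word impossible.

t0: config: θ0=180°, θ1=90°
t=1 rotate(0, 180) ⇒ config: θ0=0°, θ1=90°
t=2 rotate(0, 180) ⇒ config: θ0=180°, θ1=90°
t=3 rotate(0, 180) ⇒ config: θ0=0°, θ1=90°
no rival 3-sequence matches.

rotate(0, 180), rotate(0, 180), rotate(0, 180)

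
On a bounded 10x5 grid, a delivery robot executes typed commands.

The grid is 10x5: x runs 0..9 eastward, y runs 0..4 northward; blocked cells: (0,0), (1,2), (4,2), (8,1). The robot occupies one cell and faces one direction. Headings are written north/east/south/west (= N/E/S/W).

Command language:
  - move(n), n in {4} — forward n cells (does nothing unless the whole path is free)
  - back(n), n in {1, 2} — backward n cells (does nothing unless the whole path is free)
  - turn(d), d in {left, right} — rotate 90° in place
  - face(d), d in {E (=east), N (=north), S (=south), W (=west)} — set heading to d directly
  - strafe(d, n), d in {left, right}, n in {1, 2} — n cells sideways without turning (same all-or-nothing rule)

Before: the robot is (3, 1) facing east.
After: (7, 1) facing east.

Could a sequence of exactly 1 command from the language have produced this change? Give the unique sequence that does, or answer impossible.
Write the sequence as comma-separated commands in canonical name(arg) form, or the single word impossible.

move(4)

key: still facing E — the one step turns nothing
start: (3, 1) facing east
[1] after move(4): (7, 1) facing east
no rival 1-sequence matches.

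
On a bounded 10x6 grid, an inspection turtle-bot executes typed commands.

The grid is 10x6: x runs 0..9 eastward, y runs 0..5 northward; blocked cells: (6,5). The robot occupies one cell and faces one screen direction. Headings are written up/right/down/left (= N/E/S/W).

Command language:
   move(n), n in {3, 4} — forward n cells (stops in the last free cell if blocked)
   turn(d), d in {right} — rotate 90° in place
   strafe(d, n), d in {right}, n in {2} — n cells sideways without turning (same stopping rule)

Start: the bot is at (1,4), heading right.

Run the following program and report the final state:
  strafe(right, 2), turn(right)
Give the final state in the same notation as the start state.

begin: at (1,4), heading right
1. strafe(right, 2) → at (1,2), heading right
2. turn(right) → at (1,2), heading down

at (1,2), heading down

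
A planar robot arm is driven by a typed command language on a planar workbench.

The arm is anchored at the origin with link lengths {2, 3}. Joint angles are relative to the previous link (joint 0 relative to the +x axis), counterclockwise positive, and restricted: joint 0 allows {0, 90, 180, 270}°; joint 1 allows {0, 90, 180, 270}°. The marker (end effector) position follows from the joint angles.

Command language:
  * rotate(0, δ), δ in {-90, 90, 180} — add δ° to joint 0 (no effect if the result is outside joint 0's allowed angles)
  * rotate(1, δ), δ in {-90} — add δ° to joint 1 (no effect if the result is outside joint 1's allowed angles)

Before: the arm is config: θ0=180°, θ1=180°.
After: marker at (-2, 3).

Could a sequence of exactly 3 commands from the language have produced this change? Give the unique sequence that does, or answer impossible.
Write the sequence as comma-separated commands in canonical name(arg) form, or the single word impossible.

rotate(1, -90), rotate(1, -90), rotate(1, -90)

start: config: θ0=180°, θ1=180°
1. rotate(1, -90) → config: θ0=180°, θ1=90°
2. rotate(1, -90) → config: θ0=180°, θ1=0°
3. rotate(1, -90) → config: θ0=180°, θ1=270°
no rival 3-sequence matches.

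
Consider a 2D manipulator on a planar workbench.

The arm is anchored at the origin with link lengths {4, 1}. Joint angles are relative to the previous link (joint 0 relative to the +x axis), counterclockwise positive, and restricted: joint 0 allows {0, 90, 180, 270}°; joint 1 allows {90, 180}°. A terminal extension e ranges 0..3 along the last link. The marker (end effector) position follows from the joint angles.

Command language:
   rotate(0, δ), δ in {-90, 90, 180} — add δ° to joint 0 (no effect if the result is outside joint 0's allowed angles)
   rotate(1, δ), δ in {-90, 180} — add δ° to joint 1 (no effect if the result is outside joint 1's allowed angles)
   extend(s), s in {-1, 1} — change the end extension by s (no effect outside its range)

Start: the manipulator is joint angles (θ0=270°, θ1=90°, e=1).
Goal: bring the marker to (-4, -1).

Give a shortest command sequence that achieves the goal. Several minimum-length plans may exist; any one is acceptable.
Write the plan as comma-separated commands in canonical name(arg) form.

start: joint angles (θ0=270°, θ1=90°, e=1)
[1] after extend(-1): joint angles (θ0=270°, θ1=90°, e=0)
[2] after rotate(0, -90): joint angles (θ0=180°, θ1=90°, e=0)
shorter routes all fall short; 2 is best.

extend(-1), rotate(0, -90)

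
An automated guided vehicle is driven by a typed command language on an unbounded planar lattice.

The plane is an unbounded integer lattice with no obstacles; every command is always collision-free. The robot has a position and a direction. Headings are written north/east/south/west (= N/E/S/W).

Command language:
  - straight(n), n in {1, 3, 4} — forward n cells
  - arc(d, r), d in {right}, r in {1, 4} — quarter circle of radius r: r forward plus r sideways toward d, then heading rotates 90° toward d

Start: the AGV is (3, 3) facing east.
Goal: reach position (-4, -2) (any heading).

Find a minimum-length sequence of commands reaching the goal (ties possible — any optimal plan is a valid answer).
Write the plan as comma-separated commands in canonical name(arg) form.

t0: (3, 3) facing east
1. arc(right, 1) → (4, 2) facing south
2. arc(right, 4) → (0, -2) facing west
3. straight(4) → (-4, -2) facing west
shorter routes all fall short; 3 is best.

arc(right, 1), arc(right, 4), straight(4)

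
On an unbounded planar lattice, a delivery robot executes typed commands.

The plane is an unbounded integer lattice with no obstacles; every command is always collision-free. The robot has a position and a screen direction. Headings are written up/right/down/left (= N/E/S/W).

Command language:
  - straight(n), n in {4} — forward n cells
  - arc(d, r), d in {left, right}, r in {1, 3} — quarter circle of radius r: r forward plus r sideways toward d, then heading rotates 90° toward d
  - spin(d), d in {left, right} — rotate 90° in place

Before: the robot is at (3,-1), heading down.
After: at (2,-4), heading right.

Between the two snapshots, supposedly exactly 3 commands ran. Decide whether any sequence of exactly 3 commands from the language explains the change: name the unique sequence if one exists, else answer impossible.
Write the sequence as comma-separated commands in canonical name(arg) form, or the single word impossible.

arc(right, 1), arc(left, 1), arc(left, 1)

key: position moved to (2,-4) AND the heading swung to E — translation plus rotation needed
begin: at (3,-1), heading down
step 1 (arc(right, 1)): at (2,-2), heading left
step 2 (arc(left, 1)): at (1,-3), heading down
step 3 (arc(left, 1)): at (2,-4), heading right
no other 3-command option fits: unique.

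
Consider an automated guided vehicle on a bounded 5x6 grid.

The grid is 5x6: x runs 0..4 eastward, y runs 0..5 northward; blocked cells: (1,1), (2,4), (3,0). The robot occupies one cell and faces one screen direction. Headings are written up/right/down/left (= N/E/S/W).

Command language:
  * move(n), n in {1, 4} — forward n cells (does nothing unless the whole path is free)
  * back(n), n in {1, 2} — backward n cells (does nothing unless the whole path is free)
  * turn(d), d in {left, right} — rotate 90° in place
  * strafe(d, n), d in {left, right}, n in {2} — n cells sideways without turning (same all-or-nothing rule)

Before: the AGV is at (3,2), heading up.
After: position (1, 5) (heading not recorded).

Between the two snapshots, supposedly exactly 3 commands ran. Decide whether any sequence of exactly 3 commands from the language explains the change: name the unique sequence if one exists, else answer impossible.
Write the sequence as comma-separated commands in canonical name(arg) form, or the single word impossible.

key: order matters: swapping back(1) and strafe(left, 2) lands elsewhere
from: at (3,2), heading up
1. back(1) → at (3,1), heading up
2. move(4) → at (3,5), heading up
3. strafe(left, 2) → at (1,5), heading up
all 512 alternatives checked — unique.

back(1), move(4), strafe(left, 2)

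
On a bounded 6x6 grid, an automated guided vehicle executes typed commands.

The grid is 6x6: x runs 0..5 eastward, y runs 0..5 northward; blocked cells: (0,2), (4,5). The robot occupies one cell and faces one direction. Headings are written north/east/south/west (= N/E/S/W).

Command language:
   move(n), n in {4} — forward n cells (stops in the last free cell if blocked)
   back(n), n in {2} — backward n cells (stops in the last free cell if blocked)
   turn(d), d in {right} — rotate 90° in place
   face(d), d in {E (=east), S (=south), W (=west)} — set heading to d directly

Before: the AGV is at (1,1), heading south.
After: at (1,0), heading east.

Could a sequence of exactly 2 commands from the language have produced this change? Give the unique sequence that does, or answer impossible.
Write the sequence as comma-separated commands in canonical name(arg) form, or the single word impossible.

key: move(4) runs into the grid edge before its full distance
from: at (1,1), heading south
1. move(4) → at (1,0), heading south
2. face(E) → at (1,0), heading east
all 36 alternatives checked — unique.

move(4), face(E)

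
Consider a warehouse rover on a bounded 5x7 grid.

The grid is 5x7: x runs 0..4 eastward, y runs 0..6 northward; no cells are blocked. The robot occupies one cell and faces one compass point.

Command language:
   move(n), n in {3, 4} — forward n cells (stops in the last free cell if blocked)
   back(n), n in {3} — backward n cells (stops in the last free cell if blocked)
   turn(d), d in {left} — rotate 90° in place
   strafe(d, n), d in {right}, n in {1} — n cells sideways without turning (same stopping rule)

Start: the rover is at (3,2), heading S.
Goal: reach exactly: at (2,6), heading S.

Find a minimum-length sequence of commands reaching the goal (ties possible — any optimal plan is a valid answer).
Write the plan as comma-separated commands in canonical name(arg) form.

back(3), back(3), strafe(right, 1)

from: at (3,2), heading S
t=1 back(3) ⇒ at (3,5), heading S
t=2 back(3) ⇒ at (3,6), heading S
t=3 strafe(right, 1) ⇒ at (2,6), heading S
minimal: 3 command(s), checked below 3.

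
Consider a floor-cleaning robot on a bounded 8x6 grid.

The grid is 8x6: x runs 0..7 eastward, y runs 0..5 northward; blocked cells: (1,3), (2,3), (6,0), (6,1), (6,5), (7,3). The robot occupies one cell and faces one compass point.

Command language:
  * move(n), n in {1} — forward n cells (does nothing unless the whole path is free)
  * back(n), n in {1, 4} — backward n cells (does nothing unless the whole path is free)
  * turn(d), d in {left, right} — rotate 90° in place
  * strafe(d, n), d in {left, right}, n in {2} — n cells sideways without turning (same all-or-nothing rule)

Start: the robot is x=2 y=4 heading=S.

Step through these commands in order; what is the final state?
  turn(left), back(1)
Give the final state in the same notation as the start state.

initial: x=2 y=4 heading=S
t=1 turn(left) ⇒ x=2 y=4 heading=E
t=2 back(1) ⇒ x=1 y=4 heading=E

x=1 y=4 heading=E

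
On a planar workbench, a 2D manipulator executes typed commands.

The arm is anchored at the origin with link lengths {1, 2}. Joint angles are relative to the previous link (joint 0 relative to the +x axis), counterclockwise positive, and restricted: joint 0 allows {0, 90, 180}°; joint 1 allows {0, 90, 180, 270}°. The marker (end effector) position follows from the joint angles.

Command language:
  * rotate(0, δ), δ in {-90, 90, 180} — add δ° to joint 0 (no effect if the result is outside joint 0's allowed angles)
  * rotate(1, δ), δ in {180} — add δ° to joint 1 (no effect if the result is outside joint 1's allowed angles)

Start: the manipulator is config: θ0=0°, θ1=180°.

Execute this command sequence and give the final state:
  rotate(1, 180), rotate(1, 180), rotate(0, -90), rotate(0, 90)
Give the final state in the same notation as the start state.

start: config: θ0=0°, θ1=180°
[1] after rotate(1, 180): config: θ0=0°, θ1=0°
[2] after rotate(1, 180): config: θ0=0°, θ1=180°
[3] after rotate(0, -90): config: θ0=0°, θ1=180°
[4] after rotate(0, 90): config: θ0=90°, θ1=180°

config: θ0=90°, θ1=180°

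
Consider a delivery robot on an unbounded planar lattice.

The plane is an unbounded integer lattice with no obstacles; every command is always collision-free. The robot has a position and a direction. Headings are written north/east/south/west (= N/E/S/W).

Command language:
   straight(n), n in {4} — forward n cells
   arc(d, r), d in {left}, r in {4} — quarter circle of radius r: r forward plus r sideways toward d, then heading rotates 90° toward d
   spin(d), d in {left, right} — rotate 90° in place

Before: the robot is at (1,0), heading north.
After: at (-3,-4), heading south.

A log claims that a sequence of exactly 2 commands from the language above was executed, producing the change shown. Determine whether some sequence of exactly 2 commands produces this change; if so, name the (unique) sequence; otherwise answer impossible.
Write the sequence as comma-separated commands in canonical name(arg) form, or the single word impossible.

key: position moved to (-3,-4) AND the heading swung to S — translation plus rotation needed
start: at (1,0), heading north
1. spin(left) → at (1,0), heading west
2. arc(left, 4) → at (-3,-4), heading south
no other 2-command option fits: unique.

spin(left), arc(left, 4)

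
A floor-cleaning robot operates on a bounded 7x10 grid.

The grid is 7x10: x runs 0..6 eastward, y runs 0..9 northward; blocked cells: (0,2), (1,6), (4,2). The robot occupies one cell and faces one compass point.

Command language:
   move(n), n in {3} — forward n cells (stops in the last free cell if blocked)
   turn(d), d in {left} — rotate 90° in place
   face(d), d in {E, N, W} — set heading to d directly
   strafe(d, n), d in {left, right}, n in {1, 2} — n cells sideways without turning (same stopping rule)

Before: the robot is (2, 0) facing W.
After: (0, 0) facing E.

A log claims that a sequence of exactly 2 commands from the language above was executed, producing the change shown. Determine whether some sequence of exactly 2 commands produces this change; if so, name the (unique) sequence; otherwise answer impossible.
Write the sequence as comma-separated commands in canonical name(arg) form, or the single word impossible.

move(3), face(E)

key: position moved to (0,0) AND the heading swung to E — translation plus rotation needed
begin: (2, 0) facing W
[1] after move(3): (0, 0) facing W
[2] after face(E): (0, 0) facing E
all 81 alternatives checked — unique.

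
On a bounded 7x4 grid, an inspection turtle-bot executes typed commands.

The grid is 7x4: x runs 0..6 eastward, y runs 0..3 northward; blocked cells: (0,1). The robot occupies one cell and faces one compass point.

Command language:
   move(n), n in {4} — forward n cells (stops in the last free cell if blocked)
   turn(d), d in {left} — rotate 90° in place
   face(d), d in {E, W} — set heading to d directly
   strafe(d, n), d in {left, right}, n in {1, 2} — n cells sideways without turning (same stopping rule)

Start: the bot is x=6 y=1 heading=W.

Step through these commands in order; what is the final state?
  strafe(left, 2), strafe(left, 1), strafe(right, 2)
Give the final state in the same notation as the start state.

begin: x=6 y=1 heading=W
1. strafe(left, 2) → x=6 y=0 heading=W
2. strafe(left, 1) → x=6 y=0 heading=W
3. strafe(right, 2) → x=6 y=2 heading=W

x=6 y=2 heading=W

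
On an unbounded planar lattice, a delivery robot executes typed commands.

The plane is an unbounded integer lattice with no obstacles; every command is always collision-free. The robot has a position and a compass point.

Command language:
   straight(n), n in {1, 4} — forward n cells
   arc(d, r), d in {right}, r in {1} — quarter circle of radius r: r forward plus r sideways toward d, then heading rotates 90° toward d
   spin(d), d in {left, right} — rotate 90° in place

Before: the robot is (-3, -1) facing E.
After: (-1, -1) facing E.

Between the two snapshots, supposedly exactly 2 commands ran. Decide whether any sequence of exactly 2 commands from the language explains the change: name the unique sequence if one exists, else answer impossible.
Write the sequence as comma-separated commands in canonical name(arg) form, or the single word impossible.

key: still facing E at the end — nothing in the sequence rotates
begin: (-3, -1) facing E
step 1 (straight(1)): (-2, -1) facing E
step 2 (straight(1)): (-1, -1) facing E
all 25 alternatives checked — unique.

straight(1), straight(1)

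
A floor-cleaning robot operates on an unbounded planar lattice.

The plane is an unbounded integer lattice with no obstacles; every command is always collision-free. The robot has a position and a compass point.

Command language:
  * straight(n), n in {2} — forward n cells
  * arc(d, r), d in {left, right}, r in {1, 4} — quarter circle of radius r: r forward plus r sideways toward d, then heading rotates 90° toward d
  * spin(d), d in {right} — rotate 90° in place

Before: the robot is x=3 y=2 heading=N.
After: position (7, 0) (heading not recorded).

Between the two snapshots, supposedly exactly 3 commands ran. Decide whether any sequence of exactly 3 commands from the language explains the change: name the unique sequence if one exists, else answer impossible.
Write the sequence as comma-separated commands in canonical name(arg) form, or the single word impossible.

straight(2), spin(right), arc(right, 4)

key: running arc(right, 4) before straight(2) would end elsewhere — order is forced
t0: x=3 y=2 heading=N
t=1 straight(2) ⇒ x=3 y=4 heading=N
t=2 spin(right) ⇒ x=3 y=4 heading=E
t=3 arc(right, 4) ⇒ x=7 y=0 heading=S
all 216 alternatives checked — unique.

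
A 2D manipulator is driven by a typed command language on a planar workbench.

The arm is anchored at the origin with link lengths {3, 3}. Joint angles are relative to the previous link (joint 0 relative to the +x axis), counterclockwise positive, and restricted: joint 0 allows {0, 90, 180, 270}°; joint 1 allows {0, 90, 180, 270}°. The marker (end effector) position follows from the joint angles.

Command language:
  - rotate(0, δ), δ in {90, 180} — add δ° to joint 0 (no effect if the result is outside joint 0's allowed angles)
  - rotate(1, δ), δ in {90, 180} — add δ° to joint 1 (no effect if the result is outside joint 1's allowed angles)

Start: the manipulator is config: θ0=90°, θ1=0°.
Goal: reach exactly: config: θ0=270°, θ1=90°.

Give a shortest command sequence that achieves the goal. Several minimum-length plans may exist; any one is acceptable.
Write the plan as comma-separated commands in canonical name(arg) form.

rotate(1, 90), rotate(0, 180)

from: config: θ0=90°, θ1=0°
1. rotate(1, 90) → config: θ0=90°, θ1=90°
2. rotate(0, 180) → config: θ0=270°, θ1=90°
no 1-step plan works, so 2 is optimal.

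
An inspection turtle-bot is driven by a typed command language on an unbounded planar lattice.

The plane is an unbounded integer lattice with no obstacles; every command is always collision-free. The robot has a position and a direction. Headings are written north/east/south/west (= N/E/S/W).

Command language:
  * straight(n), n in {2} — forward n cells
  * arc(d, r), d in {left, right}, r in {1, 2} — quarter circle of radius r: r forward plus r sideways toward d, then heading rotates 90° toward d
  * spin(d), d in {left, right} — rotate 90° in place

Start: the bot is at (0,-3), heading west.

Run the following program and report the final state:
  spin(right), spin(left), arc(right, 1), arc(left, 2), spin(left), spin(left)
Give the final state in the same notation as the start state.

at (-3,0), heading east

from: at (0,-3), heading west
step 1 (spin(right)): at (0,-3), heading north
step 2 (spin(left)): at (0,-3), heading west
step 3 (arc(right, 1)): at (-1,-2), heading north
step 4 (arc(left, 2)): at (-3,0), heading west
step 5 (spin(left)): at (-3,0), heading south
step 6 (spin(left)): at (-3,0), heading east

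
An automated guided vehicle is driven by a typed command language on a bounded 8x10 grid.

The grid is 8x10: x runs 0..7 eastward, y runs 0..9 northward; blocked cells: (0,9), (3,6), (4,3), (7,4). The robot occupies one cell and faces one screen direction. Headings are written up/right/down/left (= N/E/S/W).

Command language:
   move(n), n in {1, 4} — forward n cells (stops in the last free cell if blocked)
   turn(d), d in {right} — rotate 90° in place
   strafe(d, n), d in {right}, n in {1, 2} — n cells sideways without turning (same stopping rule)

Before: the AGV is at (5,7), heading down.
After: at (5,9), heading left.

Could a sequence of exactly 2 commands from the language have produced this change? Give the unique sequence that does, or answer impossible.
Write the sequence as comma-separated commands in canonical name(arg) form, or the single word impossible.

turn(right), strafe(right, 2)

key: position moved to (5,9) AND the heading swung to W — translation plus rotation needed
begin: at (5,7), heading down
[1] after turn(right): at (5,7), heading left
[2] after strafe(right, 2): at (5,9), heading left
all 25 alternatives checked — unique.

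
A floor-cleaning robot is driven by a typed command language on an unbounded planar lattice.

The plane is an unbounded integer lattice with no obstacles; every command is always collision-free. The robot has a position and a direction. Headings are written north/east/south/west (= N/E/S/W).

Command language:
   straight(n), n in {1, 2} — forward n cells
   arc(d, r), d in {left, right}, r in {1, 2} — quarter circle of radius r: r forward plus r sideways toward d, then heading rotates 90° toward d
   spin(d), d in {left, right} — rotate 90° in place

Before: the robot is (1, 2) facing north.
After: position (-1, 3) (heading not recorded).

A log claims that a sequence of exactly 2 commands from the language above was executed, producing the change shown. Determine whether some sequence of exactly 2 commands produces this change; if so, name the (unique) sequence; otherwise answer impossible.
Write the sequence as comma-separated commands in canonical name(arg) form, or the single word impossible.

key: running straight(1) before arc(left, 1) would end elsewhere — order is forced
begin: (1, 2) facing north
t=1 arc(left, 1) ⇒ (0, 3) facing west
t=2 straight(1) ⇒ (-1, 3) facing west
no other 2-command option fits: unique.

arc(left, 1), straight(1)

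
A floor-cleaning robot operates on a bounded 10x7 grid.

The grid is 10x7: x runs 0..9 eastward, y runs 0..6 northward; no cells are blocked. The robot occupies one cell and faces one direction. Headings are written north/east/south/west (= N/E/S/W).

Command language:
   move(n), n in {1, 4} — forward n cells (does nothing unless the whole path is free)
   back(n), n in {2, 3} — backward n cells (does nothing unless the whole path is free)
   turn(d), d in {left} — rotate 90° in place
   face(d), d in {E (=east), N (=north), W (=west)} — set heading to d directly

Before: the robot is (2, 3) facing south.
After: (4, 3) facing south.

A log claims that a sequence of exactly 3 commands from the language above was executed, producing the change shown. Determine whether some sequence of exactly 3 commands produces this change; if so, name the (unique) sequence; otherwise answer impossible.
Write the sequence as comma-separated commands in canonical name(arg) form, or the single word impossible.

face(W), back(2), turn(left)

key: heading stays S — rotations cancel among the 3 commands
start: (2, 3) facing south
step 1 (face(W)): (2, 3) facing west
step 2 (back(2)): (4, 3) facing west
step 3 (turn(left)): (4, 3) facing south
all 512 alternatives checked — unique.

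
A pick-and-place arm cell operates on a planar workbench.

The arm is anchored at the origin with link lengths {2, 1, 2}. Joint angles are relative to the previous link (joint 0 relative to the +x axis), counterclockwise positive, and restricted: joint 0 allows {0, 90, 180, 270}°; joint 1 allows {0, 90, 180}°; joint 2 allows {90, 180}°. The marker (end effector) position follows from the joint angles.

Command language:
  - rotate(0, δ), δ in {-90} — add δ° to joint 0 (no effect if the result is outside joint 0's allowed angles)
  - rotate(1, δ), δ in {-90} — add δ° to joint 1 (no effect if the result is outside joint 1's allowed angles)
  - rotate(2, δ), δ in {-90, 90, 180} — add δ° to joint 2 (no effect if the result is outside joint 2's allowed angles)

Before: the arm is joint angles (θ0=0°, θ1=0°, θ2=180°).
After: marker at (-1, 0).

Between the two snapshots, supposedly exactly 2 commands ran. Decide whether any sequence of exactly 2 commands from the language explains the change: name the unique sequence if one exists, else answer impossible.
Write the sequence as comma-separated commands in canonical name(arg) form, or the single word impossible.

rotate(0, -90), rotate(0, -90)

t0: joint angles (θ0=0°, θ1=0°, θ2=180°)
[1] after rotate(0, -90): joint angles (θ0=270°, θ1=0°, θ2=180°)
[2] after rotate(0, -90): joint angles (θ0=180°, θ1=0°, θ2=180°)
uniquely the one of 25 2-step routes that fits.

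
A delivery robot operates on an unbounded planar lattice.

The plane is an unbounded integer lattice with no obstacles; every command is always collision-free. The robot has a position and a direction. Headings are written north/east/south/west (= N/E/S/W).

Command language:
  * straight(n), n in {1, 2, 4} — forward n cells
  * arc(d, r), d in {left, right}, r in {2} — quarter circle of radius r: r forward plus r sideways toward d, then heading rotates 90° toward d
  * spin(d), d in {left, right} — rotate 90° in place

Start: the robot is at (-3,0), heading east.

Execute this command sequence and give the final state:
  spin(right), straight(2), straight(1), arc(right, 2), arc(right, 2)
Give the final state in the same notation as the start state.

t0: at (-3,0), heading east
step 1 (spin(right)): at (-3,0), heading south
step 2 (straight(2)): at (-3,-2), heading south
step 3 (straight(1)): at (-3,-3), heading south
step 4 (arc(right, 2)): at (-5,-5), heading west
step 5 (arc(right, 2)): at (-7,-3), heading north

at (-7,-3), heading north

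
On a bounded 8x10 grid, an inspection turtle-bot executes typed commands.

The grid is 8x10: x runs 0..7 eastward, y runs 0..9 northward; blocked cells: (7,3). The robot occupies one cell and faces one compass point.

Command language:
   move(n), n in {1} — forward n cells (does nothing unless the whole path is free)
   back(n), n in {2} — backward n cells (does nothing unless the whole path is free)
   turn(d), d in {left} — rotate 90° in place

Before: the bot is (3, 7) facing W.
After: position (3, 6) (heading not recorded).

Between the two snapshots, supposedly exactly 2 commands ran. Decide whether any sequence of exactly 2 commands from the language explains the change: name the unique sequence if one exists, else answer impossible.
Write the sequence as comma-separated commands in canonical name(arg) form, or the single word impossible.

key: order matters: swapping turn(left) and move(1) lands elsewhere
t0: (3, 7) facing W
t=1 turn(left) ⇒ (3, 7) facing S
t=2 move(1) ⇒ (3, 6) facing S
no other 2-command option fits: unique.

turn(left), move(1)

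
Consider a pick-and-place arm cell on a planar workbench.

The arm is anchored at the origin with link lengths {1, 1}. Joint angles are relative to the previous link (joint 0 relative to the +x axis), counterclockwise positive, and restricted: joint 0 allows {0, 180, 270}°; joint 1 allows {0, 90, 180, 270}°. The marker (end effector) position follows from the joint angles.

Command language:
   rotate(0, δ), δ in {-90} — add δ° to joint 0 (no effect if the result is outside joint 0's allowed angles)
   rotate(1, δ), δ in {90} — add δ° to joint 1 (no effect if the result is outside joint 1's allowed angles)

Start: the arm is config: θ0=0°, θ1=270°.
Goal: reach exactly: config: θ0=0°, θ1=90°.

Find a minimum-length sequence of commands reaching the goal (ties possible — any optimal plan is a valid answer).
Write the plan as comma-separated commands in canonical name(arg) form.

rotate(1, 90), rotate(1, 90)

initial: config: θ0=0°, θ1=270°
step 1 (rotate(1, 90)): config: θ0=0°, θ1=0°
step 2 (rotate(1, 90)): config: θ0=0°, θ1=90°
minimal: 2 command(s), checked below 2.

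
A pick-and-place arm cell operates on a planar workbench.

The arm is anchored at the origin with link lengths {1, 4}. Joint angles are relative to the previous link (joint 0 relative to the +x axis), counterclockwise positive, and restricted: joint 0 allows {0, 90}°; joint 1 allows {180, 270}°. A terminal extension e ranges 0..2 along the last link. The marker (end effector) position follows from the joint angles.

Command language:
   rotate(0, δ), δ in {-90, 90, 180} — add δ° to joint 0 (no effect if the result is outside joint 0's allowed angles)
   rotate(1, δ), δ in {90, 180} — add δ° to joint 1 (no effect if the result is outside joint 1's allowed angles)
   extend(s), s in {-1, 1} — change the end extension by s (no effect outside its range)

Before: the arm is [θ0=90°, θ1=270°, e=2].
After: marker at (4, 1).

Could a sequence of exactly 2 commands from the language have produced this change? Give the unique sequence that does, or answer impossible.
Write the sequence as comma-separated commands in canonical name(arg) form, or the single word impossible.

extend(-1), extend(-1)

t0: [θ0=90°, θ1=270°, e=2]
step 1 (extend(-1)): [θ0=90°, θ1=270°, e=1]
step 2 (extend(-1)): [θ0=90°, θ1=270°, e=0]
all 49 alternatives checked — unique.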